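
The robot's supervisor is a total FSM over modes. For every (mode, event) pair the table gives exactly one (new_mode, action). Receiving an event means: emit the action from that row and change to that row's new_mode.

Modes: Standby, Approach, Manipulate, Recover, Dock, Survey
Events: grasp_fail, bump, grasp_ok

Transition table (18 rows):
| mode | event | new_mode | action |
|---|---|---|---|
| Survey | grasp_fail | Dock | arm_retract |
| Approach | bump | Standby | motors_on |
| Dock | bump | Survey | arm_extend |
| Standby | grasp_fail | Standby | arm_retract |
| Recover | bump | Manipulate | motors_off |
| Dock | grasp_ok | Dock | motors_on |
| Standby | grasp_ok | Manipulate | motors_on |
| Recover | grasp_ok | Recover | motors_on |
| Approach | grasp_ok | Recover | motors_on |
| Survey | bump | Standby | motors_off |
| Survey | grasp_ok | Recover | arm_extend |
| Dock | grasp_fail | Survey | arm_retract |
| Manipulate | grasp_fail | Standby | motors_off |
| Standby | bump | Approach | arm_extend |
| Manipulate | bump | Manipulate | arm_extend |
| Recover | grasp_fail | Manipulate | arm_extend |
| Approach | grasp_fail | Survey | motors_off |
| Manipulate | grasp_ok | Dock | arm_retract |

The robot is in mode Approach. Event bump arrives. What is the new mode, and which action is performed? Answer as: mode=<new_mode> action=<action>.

mode=Standby action=motors_on

current mode = Approach; filter table to that mode:
  (Approach, bump) → (Standby, motors_on)  ← event matches
  (Approach, grasp_ok) → (Recover, motors_on)
  (Approach, grasp_fail) → (Survey, motors_off)
event = bump selects (Standby, motors_on)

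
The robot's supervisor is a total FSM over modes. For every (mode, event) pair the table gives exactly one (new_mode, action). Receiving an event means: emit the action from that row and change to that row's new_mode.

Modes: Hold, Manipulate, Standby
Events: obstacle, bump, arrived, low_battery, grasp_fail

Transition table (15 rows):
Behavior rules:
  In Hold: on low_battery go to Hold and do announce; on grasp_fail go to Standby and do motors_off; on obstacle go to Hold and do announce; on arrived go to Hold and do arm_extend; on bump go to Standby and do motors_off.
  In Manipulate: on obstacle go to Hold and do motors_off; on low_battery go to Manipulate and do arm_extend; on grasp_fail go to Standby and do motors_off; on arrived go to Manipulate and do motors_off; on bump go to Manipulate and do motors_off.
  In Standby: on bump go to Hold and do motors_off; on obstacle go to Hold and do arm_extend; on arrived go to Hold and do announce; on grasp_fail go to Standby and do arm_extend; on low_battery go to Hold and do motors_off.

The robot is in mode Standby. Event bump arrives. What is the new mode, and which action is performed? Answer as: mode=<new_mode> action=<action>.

current mode = Standby; filter table to that mode:
  (Standby, bump) → (Hold, motors_off)  ← event matches
  (Standby, obstacle) → (Hold, arm_extend)
  (Standby, arrived) → (Hold, announce)
  (Standby, grasp_fail) → (Standby, arm_extend)
  (Standby, low_battery) → (Hold, motors_off)
event = bump selects (Hold, motors_off)

mode=Hold action=motors_off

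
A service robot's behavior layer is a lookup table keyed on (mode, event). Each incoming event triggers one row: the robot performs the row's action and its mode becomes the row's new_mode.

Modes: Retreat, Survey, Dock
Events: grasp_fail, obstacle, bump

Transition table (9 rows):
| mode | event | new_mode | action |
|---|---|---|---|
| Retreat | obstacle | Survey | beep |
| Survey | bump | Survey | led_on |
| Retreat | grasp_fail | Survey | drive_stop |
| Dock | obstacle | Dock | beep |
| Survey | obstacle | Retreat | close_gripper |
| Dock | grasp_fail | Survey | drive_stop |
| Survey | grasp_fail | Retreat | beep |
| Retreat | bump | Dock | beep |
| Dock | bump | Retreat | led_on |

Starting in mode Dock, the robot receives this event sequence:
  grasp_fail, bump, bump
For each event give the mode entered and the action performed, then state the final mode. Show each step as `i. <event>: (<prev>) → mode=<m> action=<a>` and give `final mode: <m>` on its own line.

1. grasp_fail: (Dock) → mode=Survey action=drive_stop
2. bump: (Survey) → mode=Survey action=led_on
3. bump: (Survey) → mode=Survey action=led_on

final mode: Survey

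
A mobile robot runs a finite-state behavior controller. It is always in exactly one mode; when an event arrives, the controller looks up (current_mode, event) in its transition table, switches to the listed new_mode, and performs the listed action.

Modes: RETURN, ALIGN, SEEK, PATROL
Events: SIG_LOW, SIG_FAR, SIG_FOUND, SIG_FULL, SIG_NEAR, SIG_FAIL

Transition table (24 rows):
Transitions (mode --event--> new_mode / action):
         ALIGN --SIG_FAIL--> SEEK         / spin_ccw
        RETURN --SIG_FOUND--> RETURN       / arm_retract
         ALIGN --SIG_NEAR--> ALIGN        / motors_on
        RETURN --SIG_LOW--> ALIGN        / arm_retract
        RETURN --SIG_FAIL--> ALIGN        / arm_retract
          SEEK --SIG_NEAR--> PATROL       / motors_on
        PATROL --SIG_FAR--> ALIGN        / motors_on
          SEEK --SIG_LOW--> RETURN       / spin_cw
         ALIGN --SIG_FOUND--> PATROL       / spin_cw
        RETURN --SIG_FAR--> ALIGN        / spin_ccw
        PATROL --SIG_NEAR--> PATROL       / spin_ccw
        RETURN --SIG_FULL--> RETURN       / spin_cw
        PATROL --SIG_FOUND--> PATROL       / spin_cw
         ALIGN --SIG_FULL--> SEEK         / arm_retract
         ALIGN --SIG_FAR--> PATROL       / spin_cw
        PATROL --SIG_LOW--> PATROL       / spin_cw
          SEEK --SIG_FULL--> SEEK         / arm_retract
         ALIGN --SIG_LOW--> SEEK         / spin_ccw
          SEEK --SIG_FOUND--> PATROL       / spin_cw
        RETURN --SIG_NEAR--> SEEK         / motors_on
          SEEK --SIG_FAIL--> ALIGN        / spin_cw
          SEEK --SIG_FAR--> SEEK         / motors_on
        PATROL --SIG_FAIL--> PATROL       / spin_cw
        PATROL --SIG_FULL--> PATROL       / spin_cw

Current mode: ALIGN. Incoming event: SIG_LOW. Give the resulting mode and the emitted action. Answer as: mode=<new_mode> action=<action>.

mode=SEEK action=spin_ccw

current mode = ALIGN; filter table to that mode:
  (ALIGN, SIG_FAIL) → (SEEK, spin_ccw)
  (ALIGN, SIG_NEAR) → (ALIGN, motors_on)
  (ALIGN, SIG_FOUND) → (PATROL, spin_cw)
  (ALIGN, SIG_FULL) → (SEEK, arm_retract)
  (ALIGN, SIG_FAR) → (PATROL, spin_cw)
  (ALIGN, SIG_LOW) → (SEEK, spin_ccw)  ← event matches
event = SIG_LOW selects (SEEK, spin_ccw)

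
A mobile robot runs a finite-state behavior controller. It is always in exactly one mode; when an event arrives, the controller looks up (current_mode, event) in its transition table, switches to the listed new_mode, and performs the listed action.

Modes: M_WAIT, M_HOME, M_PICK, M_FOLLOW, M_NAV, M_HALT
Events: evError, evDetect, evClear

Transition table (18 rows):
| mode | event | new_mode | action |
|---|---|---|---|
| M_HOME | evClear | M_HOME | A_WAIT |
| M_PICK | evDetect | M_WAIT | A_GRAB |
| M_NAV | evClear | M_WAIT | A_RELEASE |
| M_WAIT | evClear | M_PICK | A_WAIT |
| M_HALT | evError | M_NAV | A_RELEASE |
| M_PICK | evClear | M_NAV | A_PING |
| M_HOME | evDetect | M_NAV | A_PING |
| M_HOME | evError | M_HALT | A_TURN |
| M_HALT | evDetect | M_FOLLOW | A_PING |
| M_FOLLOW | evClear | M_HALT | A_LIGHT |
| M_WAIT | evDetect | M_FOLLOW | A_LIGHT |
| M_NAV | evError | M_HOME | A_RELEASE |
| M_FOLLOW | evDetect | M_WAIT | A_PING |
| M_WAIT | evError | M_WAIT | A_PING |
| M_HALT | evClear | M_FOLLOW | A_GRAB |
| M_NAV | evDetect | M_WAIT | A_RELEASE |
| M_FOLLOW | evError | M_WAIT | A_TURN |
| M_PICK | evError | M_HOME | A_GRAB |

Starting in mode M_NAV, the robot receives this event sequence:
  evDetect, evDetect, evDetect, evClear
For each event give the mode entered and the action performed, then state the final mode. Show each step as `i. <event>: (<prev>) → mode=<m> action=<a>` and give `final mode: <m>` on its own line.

final mode: M_PICK

1. evDetect: (M_NAV) → mode=M_WAIT action=A_RELEASE
2. evDetect: (M_WAIT) → mode=M_FOLLOW action=A_LIGHT
3. evDetect: (M_FOLLOW) → mode=M_WAIT action=A_PING
4. evClear: (M_WAIT) → mode=M_PICK action=A_WAIT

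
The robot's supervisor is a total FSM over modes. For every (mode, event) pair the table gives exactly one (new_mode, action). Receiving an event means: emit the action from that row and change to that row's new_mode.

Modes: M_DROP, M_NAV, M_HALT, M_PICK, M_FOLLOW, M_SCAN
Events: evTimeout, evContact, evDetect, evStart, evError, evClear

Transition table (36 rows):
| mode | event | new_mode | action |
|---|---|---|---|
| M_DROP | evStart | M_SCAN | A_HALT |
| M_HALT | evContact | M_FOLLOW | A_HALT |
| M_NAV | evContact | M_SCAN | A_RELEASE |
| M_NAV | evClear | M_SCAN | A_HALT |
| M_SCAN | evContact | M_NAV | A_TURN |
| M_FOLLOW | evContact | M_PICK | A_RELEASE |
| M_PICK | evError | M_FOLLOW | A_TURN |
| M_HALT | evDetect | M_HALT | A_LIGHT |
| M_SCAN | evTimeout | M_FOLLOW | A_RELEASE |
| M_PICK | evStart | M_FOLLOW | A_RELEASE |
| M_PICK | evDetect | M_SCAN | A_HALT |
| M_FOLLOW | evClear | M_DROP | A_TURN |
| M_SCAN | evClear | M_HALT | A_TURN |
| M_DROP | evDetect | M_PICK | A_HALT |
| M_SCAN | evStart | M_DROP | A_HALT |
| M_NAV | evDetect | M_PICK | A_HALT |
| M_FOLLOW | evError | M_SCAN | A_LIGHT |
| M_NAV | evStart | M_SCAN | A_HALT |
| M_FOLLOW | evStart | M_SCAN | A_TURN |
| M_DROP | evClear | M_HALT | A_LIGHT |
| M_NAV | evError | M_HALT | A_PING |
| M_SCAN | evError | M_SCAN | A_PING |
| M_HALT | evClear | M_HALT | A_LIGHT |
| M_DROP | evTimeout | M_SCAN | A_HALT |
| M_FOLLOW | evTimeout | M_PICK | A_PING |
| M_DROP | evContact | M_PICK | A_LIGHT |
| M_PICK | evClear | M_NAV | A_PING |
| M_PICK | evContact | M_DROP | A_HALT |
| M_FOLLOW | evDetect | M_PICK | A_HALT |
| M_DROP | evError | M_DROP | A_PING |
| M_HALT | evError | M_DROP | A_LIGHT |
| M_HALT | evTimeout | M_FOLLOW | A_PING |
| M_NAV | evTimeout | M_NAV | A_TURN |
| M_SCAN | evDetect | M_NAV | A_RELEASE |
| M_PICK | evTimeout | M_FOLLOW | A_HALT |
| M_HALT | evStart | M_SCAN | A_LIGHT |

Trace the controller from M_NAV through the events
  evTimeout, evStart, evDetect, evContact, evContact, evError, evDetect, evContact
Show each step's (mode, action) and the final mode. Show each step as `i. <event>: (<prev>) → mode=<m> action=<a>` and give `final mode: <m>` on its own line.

final mode: M_FOLLOW

1. evTimeout: (M_NAV) → mode=M_NAV action=A_TURN
2. evStart: (M_NAV) → mode=M_SCAN action=A_HALT
3. evDetect: (M_SCAN) → mode=M_NAV action=A_RELEASE
4. evContact: (M_NAV) → mode=M_SCAN action=A_RELEASE
5. evContact: (M_SCAN) → mode=M_NAV action=A_TURN
6. evError: (M_NAV) → mode=M_HALT action=A_PING
7. evDetect: (M_HALT) → mode=M_HALT action=A_LIGHT
8. evContact: (M_HALT) → mode=M_FOLLOW action=A_HALT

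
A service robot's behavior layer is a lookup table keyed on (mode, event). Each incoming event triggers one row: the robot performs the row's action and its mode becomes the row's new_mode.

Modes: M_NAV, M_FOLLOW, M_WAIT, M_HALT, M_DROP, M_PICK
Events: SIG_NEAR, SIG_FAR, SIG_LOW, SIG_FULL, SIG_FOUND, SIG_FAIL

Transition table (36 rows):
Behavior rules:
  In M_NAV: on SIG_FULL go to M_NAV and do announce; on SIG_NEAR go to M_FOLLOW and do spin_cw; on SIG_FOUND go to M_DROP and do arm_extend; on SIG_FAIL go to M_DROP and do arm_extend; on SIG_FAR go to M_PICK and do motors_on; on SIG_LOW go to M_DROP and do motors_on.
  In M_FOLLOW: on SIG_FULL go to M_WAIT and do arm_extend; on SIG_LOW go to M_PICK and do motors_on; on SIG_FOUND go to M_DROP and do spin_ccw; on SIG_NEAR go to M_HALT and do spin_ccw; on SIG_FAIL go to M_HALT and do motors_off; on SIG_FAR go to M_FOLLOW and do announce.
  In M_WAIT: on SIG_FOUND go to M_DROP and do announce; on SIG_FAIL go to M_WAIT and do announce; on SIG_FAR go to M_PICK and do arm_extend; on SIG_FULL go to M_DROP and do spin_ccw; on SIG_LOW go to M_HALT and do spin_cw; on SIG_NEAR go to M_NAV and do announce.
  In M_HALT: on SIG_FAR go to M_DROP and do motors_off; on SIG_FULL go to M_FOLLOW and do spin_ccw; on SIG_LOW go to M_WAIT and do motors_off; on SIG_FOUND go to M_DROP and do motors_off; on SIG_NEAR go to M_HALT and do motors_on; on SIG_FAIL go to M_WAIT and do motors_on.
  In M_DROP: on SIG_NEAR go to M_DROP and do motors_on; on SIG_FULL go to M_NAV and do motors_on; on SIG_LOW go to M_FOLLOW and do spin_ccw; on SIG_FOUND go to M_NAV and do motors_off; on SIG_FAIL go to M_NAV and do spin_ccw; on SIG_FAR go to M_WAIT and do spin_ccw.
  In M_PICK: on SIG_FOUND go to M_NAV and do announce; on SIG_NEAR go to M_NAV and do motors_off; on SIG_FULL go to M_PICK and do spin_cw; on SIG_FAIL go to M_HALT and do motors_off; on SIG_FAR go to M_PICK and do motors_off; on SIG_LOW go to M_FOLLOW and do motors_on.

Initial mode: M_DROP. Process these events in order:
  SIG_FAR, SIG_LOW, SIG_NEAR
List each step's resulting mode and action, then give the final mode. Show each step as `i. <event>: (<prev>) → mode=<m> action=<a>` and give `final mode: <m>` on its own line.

1. SIG_FAR: (M_DROP) → mode=M_WAIT action=spin_ccw
2. SIG_LOW: (M_WAIT) → mode=M_HALT action=spin_cw
3. SIG_NEAR: (M_HALT) → mode=M_HALT action=motors_on

final mode: M_HALT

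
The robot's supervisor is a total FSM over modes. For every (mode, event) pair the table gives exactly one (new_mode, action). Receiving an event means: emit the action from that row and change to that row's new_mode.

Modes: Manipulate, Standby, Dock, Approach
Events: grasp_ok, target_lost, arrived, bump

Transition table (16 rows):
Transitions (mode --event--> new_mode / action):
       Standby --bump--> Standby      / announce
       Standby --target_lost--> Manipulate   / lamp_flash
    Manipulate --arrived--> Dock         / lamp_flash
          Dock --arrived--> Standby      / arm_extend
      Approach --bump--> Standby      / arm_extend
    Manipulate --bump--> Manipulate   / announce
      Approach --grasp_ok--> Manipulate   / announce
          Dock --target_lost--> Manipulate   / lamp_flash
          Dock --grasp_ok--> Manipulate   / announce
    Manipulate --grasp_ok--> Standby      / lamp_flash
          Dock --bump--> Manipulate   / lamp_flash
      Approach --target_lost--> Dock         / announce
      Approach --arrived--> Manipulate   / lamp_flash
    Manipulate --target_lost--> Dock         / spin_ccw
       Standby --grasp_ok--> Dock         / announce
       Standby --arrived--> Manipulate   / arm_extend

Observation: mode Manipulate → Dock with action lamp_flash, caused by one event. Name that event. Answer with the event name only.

try grasp_ok: (Manipulate, grasp_ok) → (Standby, lamp_flash)
try target_lost: (Manipulate, target_lost) → (Dock, spin_ccw)
try arrived: (Manipulate, arrived) → (Dock, lamp_flash)  ← matches
try bump: (Manipulate, bump) → (Manipulate, announce)

arrived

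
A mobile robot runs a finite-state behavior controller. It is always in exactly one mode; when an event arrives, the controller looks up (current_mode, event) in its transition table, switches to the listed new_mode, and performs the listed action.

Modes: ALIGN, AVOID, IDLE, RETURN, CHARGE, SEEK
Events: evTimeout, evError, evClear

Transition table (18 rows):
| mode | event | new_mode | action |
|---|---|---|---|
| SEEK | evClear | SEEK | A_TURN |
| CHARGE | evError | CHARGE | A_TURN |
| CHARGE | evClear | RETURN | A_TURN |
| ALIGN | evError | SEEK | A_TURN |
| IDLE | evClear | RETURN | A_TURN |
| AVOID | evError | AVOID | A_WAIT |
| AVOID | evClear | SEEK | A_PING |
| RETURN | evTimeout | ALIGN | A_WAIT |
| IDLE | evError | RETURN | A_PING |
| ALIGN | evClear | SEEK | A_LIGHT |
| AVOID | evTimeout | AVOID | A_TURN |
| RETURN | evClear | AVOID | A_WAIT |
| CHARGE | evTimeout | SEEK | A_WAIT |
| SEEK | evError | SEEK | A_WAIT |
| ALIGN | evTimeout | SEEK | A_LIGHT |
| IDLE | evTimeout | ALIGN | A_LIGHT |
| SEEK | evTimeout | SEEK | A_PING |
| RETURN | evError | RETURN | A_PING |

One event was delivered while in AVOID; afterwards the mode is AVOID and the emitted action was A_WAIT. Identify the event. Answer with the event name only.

try evTimeout: (AVOID, evTimeout) → (AVOID, A_TURN)
try evError: (AVOID, evError) → (AVOID, A_WAIT)  ← matches
try evClear: (AVOID, evClear) → (SEEK, A_PING)

evError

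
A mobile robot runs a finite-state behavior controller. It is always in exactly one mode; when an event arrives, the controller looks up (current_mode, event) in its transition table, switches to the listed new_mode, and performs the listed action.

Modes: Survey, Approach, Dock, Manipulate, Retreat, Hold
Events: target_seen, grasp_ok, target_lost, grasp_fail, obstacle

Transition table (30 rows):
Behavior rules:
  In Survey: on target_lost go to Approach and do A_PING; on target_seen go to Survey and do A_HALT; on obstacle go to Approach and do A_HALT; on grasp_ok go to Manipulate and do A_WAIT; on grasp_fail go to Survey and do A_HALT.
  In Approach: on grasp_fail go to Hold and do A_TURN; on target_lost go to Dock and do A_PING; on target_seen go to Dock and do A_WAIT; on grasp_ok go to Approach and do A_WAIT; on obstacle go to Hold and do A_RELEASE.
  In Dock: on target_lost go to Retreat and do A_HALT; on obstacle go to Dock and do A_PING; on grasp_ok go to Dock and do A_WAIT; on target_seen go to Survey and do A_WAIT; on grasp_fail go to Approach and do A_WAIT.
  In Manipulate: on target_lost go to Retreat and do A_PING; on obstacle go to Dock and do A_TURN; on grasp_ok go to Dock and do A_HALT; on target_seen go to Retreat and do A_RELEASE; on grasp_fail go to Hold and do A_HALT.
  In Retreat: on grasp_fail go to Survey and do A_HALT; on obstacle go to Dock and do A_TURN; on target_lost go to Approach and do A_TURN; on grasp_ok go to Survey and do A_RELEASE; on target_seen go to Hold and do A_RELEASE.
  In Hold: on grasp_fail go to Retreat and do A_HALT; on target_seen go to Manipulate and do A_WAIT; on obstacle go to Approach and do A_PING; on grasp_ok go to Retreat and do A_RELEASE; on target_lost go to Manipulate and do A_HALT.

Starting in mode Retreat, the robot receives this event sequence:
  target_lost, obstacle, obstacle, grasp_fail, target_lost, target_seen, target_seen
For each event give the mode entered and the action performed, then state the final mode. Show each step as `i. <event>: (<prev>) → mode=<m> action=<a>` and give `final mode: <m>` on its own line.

final mode: Hold

1. target_lost: (Retreat) → mode=Approach action=A_TURN
2. obstacle: (Approach) → mode=Hold action=A_RELEASE
3. obstacle: (Hold) → mode=Approach action=A_PING
4. grasp_fail: (Approach) → mode=Hold action=A_TURN
5. target_lost: (Hold) → mode=Manipulate action=A_HALT
6. target_seen: (Manipulate) → mode=Retreat action=A_RELEASE
7. target_seen: (Retreat) → mode=Hold action=A_RELEASE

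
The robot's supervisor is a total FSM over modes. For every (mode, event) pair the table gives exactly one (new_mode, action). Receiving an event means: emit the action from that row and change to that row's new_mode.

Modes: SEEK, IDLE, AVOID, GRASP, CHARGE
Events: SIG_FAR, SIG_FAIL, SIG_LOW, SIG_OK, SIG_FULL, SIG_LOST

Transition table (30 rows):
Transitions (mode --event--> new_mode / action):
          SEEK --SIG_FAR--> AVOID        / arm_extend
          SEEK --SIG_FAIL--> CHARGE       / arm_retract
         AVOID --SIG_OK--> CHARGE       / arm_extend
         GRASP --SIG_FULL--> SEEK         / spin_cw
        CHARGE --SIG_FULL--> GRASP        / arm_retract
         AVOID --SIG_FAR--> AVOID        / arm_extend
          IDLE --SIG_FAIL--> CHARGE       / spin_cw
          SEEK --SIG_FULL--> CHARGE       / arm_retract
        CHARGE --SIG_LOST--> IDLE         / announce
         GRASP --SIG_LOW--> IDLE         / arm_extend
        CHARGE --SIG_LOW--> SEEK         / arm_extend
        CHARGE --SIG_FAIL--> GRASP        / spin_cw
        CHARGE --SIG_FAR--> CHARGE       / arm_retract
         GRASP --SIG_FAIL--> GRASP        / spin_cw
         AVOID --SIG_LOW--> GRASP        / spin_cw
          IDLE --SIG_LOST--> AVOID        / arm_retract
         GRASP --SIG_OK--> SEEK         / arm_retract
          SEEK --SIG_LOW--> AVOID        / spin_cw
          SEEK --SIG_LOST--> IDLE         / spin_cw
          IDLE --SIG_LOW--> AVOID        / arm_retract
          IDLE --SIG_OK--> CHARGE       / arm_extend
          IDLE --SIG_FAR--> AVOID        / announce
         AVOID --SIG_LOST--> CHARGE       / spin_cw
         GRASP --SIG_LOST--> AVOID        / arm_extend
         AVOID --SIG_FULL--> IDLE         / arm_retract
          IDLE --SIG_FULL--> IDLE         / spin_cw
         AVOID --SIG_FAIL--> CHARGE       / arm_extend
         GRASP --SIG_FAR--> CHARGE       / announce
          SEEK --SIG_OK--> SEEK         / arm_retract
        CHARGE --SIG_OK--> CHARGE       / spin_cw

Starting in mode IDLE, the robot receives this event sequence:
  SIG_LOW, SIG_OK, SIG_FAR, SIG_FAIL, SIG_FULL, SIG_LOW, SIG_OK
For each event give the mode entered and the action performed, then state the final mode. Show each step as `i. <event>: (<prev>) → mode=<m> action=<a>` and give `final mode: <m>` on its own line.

final mode: CHARGE

1. SIG_LOW: (IDLE) → mode=AVOID action=arm_retract
2. SIG_OK: (AVOID) → mode=CHARGE action=arm_extend
3. SIG_FAR: (CHARGE) → mode=CHARGE action=arm_retract
4. SIG_FAIL: (CHARGE) → mode=GRASP action=spin_cw
5. SIG_FULL: (GRASP) → mode=SEEK action=spin_cw
6. SIG_LOW: (SEEK) → mode=AVOID action=spin_cw
7. SIG_OK: (AVOID) → mode=CHARGE action=arm_extend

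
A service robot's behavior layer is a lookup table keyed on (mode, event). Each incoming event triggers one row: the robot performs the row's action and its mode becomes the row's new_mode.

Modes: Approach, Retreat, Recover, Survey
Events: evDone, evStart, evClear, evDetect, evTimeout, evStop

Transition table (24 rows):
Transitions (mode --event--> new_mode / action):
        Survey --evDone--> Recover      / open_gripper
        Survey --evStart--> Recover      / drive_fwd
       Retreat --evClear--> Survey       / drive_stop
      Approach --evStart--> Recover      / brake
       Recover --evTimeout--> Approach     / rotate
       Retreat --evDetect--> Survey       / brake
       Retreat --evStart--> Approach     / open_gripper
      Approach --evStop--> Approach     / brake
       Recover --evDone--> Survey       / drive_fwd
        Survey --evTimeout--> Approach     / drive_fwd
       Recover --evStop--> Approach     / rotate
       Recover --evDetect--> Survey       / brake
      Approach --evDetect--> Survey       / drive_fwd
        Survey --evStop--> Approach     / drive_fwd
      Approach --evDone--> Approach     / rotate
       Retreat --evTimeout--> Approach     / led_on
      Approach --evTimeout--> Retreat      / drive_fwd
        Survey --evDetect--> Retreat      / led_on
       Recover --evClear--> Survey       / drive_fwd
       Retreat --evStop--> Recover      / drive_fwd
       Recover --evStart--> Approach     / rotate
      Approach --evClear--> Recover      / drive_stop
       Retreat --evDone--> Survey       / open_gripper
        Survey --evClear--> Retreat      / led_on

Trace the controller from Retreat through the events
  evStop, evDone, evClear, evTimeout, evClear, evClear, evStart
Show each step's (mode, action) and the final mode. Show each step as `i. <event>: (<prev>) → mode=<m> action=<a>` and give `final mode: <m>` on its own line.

1. evStop: (Retreat) → mode=Recover action=drive_fwd
2. evDone: (Recover) → mode=Survey action=drive_fwd
3. evClear: (Survey) → mode=Retreat action=led_on
4. evTimeout: (Retreat) → mode=Approach action=led_on
5. evClear: (Approach) → mode=Recover action=drive_stop
6. evClear: (Recover) → mode=Survey action=drive_fwd
7. evStart: (Survey) → mode=Recover action=drive_fwd

final mode: Recover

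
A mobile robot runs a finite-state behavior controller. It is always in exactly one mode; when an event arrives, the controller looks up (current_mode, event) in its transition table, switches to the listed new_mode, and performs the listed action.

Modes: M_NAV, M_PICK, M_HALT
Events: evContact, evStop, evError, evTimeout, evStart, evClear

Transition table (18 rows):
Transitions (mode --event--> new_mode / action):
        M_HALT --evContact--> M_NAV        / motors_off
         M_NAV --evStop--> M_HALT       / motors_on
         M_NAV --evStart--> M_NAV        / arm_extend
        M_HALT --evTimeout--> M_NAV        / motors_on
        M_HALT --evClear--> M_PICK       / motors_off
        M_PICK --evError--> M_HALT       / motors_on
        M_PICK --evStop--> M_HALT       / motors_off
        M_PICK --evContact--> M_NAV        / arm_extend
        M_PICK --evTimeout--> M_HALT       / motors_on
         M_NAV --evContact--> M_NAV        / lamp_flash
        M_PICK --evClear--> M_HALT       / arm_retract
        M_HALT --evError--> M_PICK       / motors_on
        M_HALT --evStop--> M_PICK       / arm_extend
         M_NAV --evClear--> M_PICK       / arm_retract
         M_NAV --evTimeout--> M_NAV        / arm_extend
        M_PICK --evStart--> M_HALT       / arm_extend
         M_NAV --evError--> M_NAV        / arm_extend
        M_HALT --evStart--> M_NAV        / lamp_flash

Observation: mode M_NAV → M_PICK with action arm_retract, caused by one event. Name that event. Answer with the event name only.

try evContact: (M_NAV, evContact) → (M_NAV, lamp_flash)
try evStop: (M_NAV, evStop) → (M_HALT, motors_on)
try evError: (M_NAV, evError) → (M_NAV, arm_extend)
try evTimeout: (M_NAV, evTimeout) → (M_NAV, arm_extend)
try evStart: (M_NAV, evStart) → (M_NAV, arm_extend)
try evClear: (M_NAV, evClear) → (M_PICK, arm_retract)  ← matches

evClear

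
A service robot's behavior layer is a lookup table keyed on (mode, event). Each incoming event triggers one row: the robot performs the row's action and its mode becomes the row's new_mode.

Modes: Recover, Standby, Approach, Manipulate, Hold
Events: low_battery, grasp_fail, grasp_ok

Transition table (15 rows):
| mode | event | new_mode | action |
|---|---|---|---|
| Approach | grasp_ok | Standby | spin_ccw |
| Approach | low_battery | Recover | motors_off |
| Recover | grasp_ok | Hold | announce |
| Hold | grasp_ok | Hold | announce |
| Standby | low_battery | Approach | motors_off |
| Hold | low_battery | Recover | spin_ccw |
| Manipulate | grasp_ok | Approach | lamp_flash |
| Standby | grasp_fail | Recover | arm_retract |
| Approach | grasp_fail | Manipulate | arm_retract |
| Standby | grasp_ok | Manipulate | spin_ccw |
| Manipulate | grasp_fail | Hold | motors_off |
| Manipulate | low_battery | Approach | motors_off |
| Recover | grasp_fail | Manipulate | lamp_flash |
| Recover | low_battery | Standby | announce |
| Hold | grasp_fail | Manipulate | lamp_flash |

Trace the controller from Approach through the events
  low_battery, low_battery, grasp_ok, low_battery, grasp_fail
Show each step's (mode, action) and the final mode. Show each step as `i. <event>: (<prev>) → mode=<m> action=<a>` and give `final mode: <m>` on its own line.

final mode: Manipulate

1. low_battery: (Approach) → mode=Recover action=motors_off
2. low_battery: (Recover) → mode=Standby action=announce
3. grasp_ok: (Standby) → mode=Manipulate action=spin_ccw
4. low_battery: (Manipulate) → mode=Approach action=motors_off
5. grasp_fail: (Approach) → mode=Manipulate action=arm_retract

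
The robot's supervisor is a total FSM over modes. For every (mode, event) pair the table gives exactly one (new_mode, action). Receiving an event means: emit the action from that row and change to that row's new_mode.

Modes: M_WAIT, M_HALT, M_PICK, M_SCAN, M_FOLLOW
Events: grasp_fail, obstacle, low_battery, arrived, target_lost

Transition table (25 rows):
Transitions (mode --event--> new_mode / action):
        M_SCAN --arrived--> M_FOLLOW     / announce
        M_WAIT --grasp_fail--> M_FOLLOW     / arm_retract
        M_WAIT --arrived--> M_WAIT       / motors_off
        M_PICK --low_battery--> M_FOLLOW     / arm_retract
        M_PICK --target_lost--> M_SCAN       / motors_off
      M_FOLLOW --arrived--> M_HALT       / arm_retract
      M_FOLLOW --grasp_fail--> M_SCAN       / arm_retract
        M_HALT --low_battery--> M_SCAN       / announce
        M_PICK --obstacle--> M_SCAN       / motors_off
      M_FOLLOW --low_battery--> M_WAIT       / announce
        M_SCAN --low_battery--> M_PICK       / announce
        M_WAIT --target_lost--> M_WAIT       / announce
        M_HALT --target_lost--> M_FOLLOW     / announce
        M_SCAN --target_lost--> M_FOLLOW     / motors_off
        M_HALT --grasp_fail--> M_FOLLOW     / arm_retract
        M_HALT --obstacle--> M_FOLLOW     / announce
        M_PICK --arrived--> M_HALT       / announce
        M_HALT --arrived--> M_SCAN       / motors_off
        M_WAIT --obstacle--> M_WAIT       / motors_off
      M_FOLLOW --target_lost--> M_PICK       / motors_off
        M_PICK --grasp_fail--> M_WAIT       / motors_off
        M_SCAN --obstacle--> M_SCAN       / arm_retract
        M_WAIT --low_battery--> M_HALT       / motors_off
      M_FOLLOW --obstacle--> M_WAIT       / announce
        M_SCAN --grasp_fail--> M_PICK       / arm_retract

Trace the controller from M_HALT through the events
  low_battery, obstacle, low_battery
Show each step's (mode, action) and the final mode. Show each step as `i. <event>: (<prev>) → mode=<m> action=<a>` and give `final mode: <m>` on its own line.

final mode: M_PICK

1. low_battery: (M_HALT) → mode=M_SCAN action=announce
2. obstacle: (M_SCAN) → mode=M_SCAN action=arm_retract
3. low_battery: (M_SCAN) → mode=M_PICK action=announce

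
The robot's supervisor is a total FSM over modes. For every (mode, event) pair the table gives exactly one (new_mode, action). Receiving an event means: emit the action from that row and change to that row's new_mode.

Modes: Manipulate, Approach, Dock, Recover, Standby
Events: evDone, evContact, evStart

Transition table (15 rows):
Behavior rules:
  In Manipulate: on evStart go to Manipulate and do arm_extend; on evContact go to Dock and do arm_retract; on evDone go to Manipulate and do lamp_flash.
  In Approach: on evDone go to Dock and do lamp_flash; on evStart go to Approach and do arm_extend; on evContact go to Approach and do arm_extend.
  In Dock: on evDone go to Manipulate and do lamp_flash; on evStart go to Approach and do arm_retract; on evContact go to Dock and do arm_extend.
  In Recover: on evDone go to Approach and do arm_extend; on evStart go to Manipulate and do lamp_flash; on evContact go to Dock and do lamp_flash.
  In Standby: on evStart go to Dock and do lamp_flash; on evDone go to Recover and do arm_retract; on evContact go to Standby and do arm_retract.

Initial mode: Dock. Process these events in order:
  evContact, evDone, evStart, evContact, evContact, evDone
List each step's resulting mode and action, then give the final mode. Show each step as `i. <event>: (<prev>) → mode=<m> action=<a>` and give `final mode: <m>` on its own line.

final mode: Manipulate

1. evContact: (Dock) → mode=Dock action=arm_extend
2. evDone: (Dock) → mode=Manipulate action=lamp_flash
3. evStart: (Manipulate) → mode=Manipulate action=arm_extend
4. evContact: (Manipulate) → mode=Dock action=arm_retract
5. evContact: (Dock) → mode=Dock action=arm_extend
6. evDone: (Dock) → mode=Manipulate action=lamp_flash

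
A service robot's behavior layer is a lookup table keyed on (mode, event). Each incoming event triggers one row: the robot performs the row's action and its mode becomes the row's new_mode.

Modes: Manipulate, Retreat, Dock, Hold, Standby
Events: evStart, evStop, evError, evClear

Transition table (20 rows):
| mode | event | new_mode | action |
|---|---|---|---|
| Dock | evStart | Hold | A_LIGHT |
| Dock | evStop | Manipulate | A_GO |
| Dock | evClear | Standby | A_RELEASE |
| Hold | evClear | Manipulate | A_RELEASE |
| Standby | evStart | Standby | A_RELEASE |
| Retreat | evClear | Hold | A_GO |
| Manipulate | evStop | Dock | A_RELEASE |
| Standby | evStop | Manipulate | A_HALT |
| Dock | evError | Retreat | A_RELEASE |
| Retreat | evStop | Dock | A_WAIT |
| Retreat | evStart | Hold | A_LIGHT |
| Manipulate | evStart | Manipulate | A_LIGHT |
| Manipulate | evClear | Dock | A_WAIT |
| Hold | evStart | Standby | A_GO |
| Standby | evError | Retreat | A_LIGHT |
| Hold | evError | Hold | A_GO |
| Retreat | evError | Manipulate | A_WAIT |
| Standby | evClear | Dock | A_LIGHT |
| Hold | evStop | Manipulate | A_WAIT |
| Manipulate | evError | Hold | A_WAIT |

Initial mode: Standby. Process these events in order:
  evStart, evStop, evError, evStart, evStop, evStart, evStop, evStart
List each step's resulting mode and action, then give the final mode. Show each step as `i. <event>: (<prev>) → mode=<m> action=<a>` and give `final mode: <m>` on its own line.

final mode: Hold

1. evStart: (Standby) → mode=Standby action=A_RELEASE
2. evStop: (Standby) → mode=Manipulate action=A_HALT
3. evError: (Manipulate) → mode=Hold action=A_WAIT
4. evStart: (Hold) → mode=Standby action=A_GO
5. evStop: (Standby) → mode=Manipulate action=A_HALT
6. evStart: (Manipulate) → mode=Manipulate action=A_LIGHT
7. evStop: (Manipulate) → mode=Dock action=A_RELEASE
8. evStart: (Dock) → mode=Hold action=A_LIGHT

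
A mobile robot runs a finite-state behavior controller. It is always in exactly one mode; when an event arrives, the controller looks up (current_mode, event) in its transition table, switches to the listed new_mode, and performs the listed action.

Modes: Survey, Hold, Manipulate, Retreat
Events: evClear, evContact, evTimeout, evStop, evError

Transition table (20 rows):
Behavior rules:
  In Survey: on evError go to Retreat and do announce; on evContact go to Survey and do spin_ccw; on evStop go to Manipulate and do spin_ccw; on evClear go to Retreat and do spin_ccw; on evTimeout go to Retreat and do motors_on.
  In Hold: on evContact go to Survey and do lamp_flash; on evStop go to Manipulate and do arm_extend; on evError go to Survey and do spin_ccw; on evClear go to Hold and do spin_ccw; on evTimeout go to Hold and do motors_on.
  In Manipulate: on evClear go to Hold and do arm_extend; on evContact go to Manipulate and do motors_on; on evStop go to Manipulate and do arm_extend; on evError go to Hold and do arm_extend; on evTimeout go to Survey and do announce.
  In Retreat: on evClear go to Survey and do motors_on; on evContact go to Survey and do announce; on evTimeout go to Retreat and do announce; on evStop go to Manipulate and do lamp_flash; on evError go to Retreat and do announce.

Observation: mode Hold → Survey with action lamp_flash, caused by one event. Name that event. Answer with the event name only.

try evClear: (Hold, evClear) → (Hold, spin_ccw)
try evContact: (Hold, evContact) → (Survey, lamp_flash)  ← matches
try evTimeout: (Hold, evTimeout) → (Hold, motors_on)
try evStop: (Hold, evStop) → (Manipulate, arm_extend)
try evError: (Hold, evError) → (Survey, spin_ccw)

evContact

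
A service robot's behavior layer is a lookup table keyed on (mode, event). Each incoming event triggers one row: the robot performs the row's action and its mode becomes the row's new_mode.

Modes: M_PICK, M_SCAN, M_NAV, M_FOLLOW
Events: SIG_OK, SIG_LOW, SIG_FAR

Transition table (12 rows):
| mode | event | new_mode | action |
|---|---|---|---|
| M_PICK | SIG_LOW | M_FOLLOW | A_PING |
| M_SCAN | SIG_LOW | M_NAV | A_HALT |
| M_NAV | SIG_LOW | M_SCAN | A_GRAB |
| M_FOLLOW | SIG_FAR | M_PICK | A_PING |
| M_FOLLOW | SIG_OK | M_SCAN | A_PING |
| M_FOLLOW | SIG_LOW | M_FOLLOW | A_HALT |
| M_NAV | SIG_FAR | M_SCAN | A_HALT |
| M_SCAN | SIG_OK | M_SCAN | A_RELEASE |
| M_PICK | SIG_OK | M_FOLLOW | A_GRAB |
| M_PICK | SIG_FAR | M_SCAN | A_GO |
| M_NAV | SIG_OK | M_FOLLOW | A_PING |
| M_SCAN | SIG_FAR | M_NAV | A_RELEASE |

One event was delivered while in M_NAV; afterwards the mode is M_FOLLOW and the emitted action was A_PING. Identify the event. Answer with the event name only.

SIG_OK

try SIG_OK: (M_NAV, SIG_OK) → (M_FOLLOW, A_PING)  ← matches
try SIG_LOW: (M_NAV, SIG_LOW) → (M_SCAN, A_GRAB)
try SIG_FAR: (M_NAV, SIG_FAR) → (M_SCAN, A_HALT)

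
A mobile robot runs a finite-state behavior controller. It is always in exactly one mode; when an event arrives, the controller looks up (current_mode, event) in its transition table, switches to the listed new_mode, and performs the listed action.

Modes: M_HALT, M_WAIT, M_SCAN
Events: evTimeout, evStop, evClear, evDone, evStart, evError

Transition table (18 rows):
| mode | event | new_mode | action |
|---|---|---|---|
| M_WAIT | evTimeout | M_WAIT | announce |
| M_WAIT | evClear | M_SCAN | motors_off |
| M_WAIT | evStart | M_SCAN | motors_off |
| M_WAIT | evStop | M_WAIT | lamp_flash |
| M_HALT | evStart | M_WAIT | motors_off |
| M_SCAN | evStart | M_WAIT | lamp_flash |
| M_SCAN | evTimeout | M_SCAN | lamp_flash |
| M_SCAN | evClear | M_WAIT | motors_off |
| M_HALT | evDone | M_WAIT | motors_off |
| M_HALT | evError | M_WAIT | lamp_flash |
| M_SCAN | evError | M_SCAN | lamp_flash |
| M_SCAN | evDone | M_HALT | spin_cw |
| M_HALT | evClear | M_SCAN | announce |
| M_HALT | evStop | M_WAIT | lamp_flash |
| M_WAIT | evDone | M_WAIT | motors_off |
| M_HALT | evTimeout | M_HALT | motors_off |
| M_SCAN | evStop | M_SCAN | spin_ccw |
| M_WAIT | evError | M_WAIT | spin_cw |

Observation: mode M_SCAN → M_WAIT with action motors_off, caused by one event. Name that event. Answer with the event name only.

try evTimeout: (M_SCAN, evTimeout) → (M_SCAN, lamp_flash)
try evStop: (M_SCAN, evStop) → (M_SCAN, spin_ccw)
try evClear: (M_SCAN, evClear) → (M_WAIT, motors_off)  ← matches
try evDone: (M_SCAN, evDone) → (M_HALT, spin_cw)
try evStart: (M_SCAN, evStart) → (M_WAIT, lamp_flash)
try evError: (M_SCAN, evError) → (M_SCAN, lamp_flash)

evClear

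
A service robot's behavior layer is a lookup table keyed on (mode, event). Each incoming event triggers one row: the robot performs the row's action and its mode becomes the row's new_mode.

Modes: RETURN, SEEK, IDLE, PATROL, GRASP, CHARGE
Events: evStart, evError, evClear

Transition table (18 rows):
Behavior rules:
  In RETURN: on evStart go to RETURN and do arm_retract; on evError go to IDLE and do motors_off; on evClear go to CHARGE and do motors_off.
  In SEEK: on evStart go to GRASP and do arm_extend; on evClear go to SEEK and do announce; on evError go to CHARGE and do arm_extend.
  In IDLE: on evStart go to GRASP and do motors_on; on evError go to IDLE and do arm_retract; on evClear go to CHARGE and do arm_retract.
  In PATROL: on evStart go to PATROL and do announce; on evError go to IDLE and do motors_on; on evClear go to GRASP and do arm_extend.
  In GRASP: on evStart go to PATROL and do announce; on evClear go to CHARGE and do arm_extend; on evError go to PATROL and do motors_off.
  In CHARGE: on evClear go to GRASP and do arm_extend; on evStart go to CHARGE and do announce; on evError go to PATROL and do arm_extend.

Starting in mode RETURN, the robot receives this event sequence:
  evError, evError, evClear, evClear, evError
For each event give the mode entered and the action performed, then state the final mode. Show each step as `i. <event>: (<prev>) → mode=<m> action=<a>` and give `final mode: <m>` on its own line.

1. evError: (RETURN) → mode=IDLE action=motors_off
2. evError: (IDLE) → mode=IDLE action=arm_retract
3. evClear: (IDLE) → mode=CHARGE action=arm_retract
4. evClear: (CHARGE) → mode=GRASP action=arm_extend
5. evError: (GRASP) → mode=PATROL action=motors_off

final mode: PATROL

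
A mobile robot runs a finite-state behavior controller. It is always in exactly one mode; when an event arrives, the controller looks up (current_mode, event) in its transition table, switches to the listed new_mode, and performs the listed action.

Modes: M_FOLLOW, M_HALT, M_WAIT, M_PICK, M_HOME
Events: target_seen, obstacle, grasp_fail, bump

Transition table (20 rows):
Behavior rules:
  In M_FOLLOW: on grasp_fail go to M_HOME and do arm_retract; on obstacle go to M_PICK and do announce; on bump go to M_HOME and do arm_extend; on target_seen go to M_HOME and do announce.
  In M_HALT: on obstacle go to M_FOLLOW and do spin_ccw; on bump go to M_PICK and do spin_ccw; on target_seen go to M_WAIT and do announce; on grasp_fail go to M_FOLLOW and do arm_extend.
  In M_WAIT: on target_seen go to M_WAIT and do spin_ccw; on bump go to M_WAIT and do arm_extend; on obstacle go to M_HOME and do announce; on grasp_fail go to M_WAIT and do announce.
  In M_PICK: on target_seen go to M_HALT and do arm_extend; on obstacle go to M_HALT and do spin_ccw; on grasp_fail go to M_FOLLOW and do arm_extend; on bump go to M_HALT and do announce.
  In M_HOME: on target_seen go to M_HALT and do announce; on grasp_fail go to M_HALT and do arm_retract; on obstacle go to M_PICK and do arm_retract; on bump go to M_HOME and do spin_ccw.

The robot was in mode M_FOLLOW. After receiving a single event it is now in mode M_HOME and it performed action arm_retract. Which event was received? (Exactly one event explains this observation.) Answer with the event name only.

try target_seen: (M_FOLLOW, target_seen) → (M_HOME, announce)
try obstacle: (M_FOLLOW, obstacle) → (M_PICK, announce)
try grasp_fail: (M_FOLLOW, grasp_fail) → (M_HOME, arm_retract)  ← matches
try bump: (M_FOLLOW, bump) → (M_HOME, arm_extend)

grasp_fail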